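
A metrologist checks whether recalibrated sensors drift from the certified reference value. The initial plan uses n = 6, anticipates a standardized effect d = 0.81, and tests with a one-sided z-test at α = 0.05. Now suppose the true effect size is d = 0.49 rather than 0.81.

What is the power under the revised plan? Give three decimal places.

With d = 0.49: δ = d·√n = 0.49 × √6 = 1.2002. Critical value z_{0.05} = 1.645.
Revised power = Φ(δ − 1.645) = Φ(-0.445) = 0.3283.

Power ≈ 0.328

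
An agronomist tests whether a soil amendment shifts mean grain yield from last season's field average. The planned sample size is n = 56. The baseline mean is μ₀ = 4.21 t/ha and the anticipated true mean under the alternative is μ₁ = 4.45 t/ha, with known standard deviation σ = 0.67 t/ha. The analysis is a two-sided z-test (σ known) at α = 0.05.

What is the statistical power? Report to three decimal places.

Power ≈ 0.764

Standardized effect: d = |μ₁ − μ₀| / σ = |4.45 − 4.21| / 0.67 = 0.3582
Noncentrality parameter: δ = d·√n = 0.3582 × √56 = 2.6806
Critical value for a two-sided test at α = 0.05: z_{α/2} = 1.960.
Power = Φ(δ − 1.960) + Φ(−δ − 1.960) = Φ(0.721) + Φ(-4.641) = 0.7644 + 0.0000 = 0.7644.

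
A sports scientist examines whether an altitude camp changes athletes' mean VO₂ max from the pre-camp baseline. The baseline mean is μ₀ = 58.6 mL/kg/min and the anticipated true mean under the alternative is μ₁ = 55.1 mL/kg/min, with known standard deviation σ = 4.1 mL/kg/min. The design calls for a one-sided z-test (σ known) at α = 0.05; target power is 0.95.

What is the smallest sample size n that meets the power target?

n = 15

Standardized effect: d = |μ₁ − μ₀| / σ = |55.1 − 58.6| / 4.1 = 0.8537
For power 0.95 need Φ(δ − z_{0.05}) = 0.95, so δ = z_{0.05} + z_{0.05} = 1.645 + 1.645 = 3.290.
δ = d·√n ⇒ n = (δ/d)² = (3.290 / 0.8537)² = 14.85.
Round up to the next whole unit.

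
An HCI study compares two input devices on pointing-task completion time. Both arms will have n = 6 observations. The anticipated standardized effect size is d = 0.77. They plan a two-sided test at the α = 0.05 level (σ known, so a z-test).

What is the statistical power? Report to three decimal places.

Noncentrality parameter: δ = d·√(n/2) = 0.77 × √(6/2) = 1.3337
Two-sided α = 0.05 → critical value z_{0.025} = 1.960.
Power = Φ(δ − 1.960) + Φ(−δ − 1.960) = Φ(-0.626) + Φ(-3.294) = 0.2656 + 0.0005 = 0.2661.

Power ≈ 0.266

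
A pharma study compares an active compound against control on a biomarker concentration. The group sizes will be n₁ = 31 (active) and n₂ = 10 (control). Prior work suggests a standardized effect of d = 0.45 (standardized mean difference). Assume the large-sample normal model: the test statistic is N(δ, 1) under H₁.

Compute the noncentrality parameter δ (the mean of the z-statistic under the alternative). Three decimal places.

δ = d / √(1/n₁ + 1/n₂) = 0.45 / √(1/31 + 1/10) = 1.2374

δ ≈ 1.237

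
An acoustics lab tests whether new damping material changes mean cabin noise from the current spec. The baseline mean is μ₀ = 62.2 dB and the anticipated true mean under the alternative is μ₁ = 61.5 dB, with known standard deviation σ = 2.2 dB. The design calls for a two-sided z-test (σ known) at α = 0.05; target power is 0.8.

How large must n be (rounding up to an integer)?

Standardized effect: d = |μ₁ − μ₀| / σ = |61.5 − 62.2| / 2.2 = 0.3182
For power 0.8 need Φ(δ − z_{0.025}) = 0.8, so δ = z_{0.025} + z_{0.20} = 1.960 + 0.842 = 2.802.
(For δ > 0 the lower-tail rejection region contributes negligibly to power, so the one-term inversion is standard.)
δ = d·√n ⇒ n = (δ/d)² = (2.802 / 0.3182)² = 77.53.
Rounding up, n = 78.

n = 78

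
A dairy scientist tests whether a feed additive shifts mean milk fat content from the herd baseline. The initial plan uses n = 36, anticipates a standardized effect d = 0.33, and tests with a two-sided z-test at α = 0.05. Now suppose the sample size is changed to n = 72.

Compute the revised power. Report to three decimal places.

Power ≈ 0.800

With n = 72: δ = d·√n = 0.33 × √72 = 2.8001. Critical value z_{0.025} = 1.960.
Revised power = Φ(δ − 1.960) + Φ(−δ − 1.960) = Φ(0.840) + Φ(-4.760) = 0.7996 + 0.0000 = 0.7996.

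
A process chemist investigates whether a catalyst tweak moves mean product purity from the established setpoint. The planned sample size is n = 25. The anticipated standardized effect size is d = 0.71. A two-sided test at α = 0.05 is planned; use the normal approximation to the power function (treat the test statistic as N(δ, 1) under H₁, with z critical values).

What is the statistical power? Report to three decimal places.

Noncentrality parameter: δ = d·√n = 0.71 × √25 = 3.5500
Two-sided α = 0.05 → critical value z_{0.025} = 1.960.
Power = Φ(δ − 1.960) + Φ(−δ − 1.960) = Φ(1.590) + Φ(-5.510) = 0.9441 + 0.0000 = 0.9441.

Power ≈ 0.944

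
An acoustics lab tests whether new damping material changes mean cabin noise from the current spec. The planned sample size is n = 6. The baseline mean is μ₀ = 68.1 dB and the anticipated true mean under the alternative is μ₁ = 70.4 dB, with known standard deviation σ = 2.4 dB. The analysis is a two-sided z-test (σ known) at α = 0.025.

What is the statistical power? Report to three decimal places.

Standardized effect: d = |μ₁ − μ₀| / σ = |70.4 − 68.1| / 2.4 = 0.9583
Noncentrality parameter: δ = d·√n = 0.9583 × √6 = 2.3474
Two-sided α = 0.025 → critical value z_{0.0125} = 2.241.
Power = Φ(δ − 2.241) + Φ(−δ − 2.241) = Φ(0.106) + Φ(-4.589) = 0.5422 + 0.0000 = 0.5422.

Power ≈ 0.542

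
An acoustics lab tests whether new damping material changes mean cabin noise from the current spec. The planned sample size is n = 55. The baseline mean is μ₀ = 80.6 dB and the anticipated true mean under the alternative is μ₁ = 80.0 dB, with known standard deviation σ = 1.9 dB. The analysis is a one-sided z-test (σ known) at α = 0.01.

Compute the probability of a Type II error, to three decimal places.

Standardized effect: d = |μ₁ − μ₀| / σ = |80.0 − 80.6| / 1.9 = 0.3158
Noncentrality parameter: δ = d·√n = 0.3158 × √55 = 2.3420
Critical value for a one-sided test at α = 0.01: z_α = 2.326.
Power = Φ(δ − 2.326) = Φ(0.016) = 0.5062.
Type II error: β = 1 − power = 1 − 0.5062 = 0.4938.

β ≈ 0.494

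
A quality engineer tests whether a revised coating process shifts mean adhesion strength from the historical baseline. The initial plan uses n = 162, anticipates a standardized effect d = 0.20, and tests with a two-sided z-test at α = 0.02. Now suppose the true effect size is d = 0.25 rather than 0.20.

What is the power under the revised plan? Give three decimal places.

Power ≈ 0.804

With d = 0.25: δ = d·√n = 0.25 × √162 = 3.1820. Critical value z_{0.01} = 2.326.
Revised power = Φ(δ − 2.326) + Φ(−δ − 2.326) = Φ(0.856) + Φ(-5.508) = 0.8039 + 0.0000 = 0.8039.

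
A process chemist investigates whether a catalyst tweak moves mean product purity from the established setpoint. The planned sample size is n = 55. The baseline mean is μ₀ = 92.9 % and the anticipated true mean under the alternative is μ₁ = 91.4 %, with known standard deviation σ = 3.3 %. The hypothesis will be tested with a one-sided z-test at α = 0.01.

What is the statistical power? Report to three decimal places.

Power ≈ 0.852

Standardized effect: d = |μ₁ − μ₀| / σ = |91.4 − 92.9| / 3.3 = 0.4545
Noncentrality parameter: δ = d·√n = 0.4545 × √55 = 3.3710
One-sided α = 0.01 → critical value z_{0.01} = 2.326.
Power = Φ(δ − 2.326) = Φ(1.045) = 0.8519.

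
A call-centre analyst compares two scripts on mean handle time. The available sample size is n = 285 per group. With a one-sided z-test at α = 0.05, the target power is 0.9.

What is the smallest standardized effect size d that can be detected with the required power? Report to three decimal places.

d ≈ 0.245

Required noncentrality: δ = z_{0.05} + z_{0.10} = 1.645 + 1.282 = 2.926.
δ = d·√(n/2) ⇒ d = δ/√(n/2) = 2.926/√(285/2) = 0.2451.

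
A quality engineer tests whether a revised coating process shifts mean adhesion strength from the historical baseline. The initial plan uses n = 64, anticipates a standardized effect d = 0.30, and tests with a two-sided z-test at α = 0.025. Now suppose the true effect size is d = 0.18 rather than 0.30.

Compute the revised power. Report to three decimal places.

With d = 0.18: δ = d·√n = 0.18 × √64 = 1.4400. Critical value z_{0.0125} = 2.241.
Revised power = Φ(δ − 2.241) + Φ(−δ − 2.241) = Φ(-0.801) + Φ(-3.681) = 0.2114 + 0.0001 = 0.2116.

Power ≈ 0.212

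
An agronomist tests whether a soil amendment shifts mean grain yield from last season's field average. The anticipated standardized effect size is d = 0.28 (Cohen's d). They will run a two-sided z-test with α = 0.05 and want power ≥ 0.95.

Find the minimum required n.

n = 166

For power 0.95 need Φ(δ − z_{0.025}) = 0.95, so δ = z_{0.025} + z_{0.05} = 1.960 + 1.645 = 3.605.
(The Φ(−δ − z_{α/2}) term is vanishingly small for δ > 0 and is dropped in the standard sample-size formula.)
δ = d·√n ⇒ n = (δ/d)² = (3.605 / 0.28)² = 165.75.
Rounding up, n = 166.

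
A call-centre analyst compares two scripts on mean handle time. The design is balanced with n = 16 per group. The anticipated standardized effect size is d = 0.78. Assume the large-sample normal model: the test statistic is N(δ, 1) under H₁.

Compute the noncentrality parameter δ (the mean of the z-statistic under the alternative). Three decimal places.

The noncentrality parameter scales effect size by the design's sample-size factor: δ = d·√(n/2) = 0.78 × √(16/2) = 2.2062

δ ≈ 2.206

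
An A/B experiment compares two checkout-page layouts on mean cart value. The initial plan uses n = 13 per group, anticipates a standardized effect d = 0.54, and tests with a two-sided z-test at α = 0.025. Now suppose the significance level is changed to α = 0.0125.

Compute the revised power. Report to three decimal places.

δ = d·√(n/2) = 0.54 × √(13/2) = 1.3767 (unchanged). New critical value: z_{0.0063} = 2.498.
Revised power = Φ(δ − 2.498) + Φ(−δ − 2.498) = Φ(-1.121) + Φ(-3.874) = 0.1312 + 0.0001 = 0.1312.

Power ≈ 0.131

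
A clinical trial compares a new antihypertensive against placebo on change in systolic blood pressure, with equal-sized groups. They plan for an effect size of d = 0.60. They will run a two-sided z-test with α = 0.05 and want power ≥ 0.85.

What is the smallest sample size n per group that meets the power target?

n = 50 per group

Set Φ(δ − 1.960) = 0.85; then δ − 1.960 = Φ⁻¹(0.85) = 1.036, giving δ = 2.996.
(For δ > 0 the lower-tail rejection region contributes negligibly to power, so the one-term inversion is standard.)
δ = d·√(n/2) ⇒ n = 2(δ/d)² = 2 × (2.996 / 0.60)² = 49.88.
Rounding up, n = 50 per group.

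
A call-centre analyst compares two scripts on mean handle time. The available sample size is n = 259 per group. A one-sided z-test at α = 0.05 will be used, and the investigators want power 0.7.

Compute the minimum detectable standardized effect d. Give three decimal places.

Need Φ(δ − 1.645) = 0.7, so δ = 1.645 + 0.524 = 2.169.
δ = d·√(n/2) ⇒ d = δ/√(n/2) = 2.169/√(259/2) = 0.1906.

d ≈ 0.191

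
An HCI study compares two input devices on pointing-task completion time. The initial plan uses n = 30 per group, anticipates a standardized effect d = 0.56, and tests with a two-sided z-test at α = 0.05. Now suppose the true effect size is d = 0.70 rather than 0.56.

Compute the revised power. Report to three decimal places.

Power ≈ 0.774

With d = 0.70: δ = d·√(n/2) = 0.70 × √(30/2) = 2.7111. Critical value z_{0.025} = 1.960.
Revised power = Φ(δ − 1.960) + Φ(−δ − 1.960) = Φ(0.751) + Φ(-4.671) = 0.7737 + 0.0000 = 0.7737.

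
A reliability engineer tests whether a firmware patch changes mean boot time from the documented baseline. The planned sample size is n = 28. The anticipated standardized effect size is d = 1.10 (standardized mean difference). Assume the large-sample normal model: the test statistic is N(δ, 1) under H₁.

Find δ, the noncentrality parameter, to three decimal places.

The noncentrality parameter scales effect size by the design's sample-size factor: δ = d·√n = 1.10 × √28 = 5.8207

δ ≈ 5.821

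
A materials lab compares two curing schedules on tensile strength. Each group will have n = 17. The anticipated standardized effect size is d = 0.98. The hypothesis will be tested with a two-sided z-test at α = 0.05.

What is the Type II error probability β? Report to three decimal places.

β ≈ 0.185

Noncentrality parameter: λ = d·√(n/2) = 0.98 × √(17/2) = 2.8572
Two-sided α = 0.05 → critical value z_{0.025} = 1.960.
Power = Φ(λ − 1.960) + Φ(−λ − 1.960) = Φ(0.897) + Φ(-4.817) = 0.8152 + 0.0000 = 0.8152.
Type II error: β = 1 − power = 1 − 0.8152 = 0.1848.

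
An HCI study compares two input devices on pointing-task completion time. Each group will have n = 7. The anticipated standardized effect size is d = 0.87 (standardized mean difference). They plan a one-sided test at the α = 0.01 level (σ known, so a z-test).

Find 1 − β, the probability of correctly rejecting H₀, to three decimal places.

Noncentrality parameter: δ = d·√(n/2) = 0.87 × √(7/2) = 1.6276
One-sided α = 0.01 → critical value z_{0.01} = 2.326.
Power = P(Z > 2.326 − δ) = Φ(-0.699) = 0.2424.

Power ≈ 0.242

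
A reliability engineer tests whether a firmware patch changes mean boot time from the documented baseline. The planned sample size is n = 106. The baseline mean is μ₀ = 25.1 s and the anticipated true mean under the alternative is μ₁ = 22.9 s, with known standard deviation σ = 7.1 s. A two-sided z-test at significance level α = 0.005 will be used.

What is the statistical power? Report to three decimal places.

Power ≈ 0.649

Standardized effect: d = |μ₁ − μ₀| / σ = |22.9 − 25.1| / 7.1 = 0.3099
Noncentrality parameter: λ = d·√n = 0.3099 × √106 = 3.1902
Two-sided α = 0.005 → critical value z_{0.0025} = 2.807.
Power = Φ(λ − 2.807) + Φ(−λ − 2.807) = Φ(0.383) + Φ(-5.997) = 0.6492 + 0.0000 = 0.6492.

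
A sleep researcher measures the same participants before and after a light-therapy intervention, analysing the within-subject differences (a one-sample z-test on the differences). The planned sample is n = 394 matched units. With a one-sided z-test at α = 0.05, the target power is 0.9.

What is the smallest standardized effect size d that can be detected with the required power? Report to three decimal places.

d ≈ 0.147

Required noncentrality: δ = z_{0.05} + z_{0.10} = 1.645 + 1.282 = 2.926.
δ = d·√n ⇒ d = δ/√n = 2.926/√394 = 0.1474.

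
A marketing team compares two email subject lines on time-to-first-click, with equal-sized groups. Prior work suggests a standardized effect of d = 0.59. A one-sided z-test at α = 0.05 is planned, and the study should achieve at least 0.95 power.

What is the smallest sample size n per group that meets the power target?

n = 63 per group

For power 0.95 need Φ(δ − z_{0.05}) = 0.95, so δ = z_{0.05} + z_{0.05} = 1.645 + 1.645 = 3.290.
δ = d·√(n/2) ⇒ n = 2(δ/d)² = 2 × (3.290 / 0.59)² = 62.18.
Round up to the next whole unit.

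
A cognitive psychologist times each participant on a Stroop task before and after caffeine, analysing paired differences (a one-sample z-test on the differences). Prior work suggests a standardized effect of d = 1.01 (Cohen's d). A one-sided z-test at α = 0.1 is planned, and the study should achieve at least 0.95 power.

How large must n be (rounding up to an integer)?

Set Φ(δ − 1.282) = 0.95; then δ − 1.282 = Φ⁻¹(0.95) = 1.645, giving δ = 2.926.
δ = d·√n ⇒ n = (δ/d)² = (2.926 / 1.01)² = 8.40.
Rounding up, n = 9.

n = 9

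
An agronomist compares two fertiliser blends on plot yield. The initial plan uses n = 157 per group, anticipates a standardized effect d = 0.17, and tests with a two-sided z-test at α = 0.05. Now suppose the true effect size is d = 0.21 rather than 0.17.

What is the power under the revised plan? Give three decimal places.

Power ≈ 0.460

With d = 0.21: δ = d·√(n/2) = 0.21 × √(157/2) = 1.8606. Critical value z_{0.025} = 1.960.
Revised power = Φ(δ − 1.960) + Φ(−δ − 1.960) = Φ(-0.099) + Φ(-3.821) = 0.4604 + 0.0001 = 0.4605.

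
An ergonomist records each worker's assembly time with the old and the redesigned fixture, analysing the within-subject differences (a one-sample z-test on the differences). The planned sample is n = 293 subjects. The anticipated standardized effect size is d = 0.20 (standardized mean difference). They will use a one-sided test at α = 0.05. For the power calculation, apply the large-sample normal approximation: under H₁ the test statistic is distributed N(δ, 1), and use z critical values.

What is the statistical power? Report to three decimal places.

Noncentrality parameter: δ = d·√n = 0.20 × √293 = 3.4234
One-sided α = 0.05 → critical value z_{0.05} = 1.645.
Power = P(Z > 1.645 − δ) = Φ(1.779) = 0.9623.

Power ≈ 0.962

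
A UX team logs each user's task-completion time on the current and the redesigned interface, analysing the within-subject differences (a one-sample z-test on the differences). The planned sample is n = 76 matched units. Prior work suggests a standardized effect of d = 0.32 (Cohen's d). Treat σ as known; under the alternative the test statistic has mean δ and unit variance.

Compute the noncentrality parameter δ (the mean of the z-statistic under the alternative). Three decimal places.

δ ≈ 2.790

The noncentrality parameter scales effect size by the design's sample-size factor: δ = d·√n = 0.32 × √76 = 2.7897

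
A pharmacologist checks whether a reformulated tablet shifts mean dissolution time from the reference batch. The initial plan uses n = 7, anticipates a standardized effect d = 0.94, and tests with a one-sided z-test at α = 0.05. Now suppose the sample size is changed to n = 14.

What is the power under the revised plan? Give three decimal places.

With n = 14: δ = d·√n = 0.94 × √14 = 3.5172. Critical value z_{0.05} = 1.645.
Revised power = Φ(δ − 1.645) = Φ(1.872) = 0.9694.

Power ≈ 0.969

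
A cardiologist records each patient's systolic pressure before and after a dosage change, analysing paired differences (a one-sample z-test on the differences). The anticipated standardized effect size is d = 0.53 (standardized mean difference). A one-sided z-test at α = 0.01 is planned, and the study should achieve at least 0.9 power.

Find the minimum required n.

n = 47

Set Φ(δ − 2.326) = 0.9; then δ − 2.326 = Φ⁻¹(0.9) = 1.282, giving δ = 3.608.
δ = d·√n ⇒ n = (δ/d)² = (3.608 / 0.53)² = 46.34.
Round up to the next whole unit.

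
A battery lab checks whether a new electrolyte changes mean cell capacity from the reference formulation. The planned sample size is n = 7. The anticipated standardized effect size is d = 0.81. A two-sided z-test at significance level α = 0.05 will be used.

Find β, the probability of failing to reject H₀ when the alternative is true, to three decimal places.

Noncentrality parameter: λ = d·√n = 0.81 × √7 = 2.1431
Critical value for a two-sided test at α = 0.05: z_{α/2} = 1.960.
Power = Φ(λ − 1.960) + Φ(−λ − 1.960) = Φ(0.183) + Φ(-4.103) = 0.5726 + 0.0000 = 0.5727.
Type II error: β = 1 − power = 1 − 0.5727 = 0.4273.

β ≈ 0.427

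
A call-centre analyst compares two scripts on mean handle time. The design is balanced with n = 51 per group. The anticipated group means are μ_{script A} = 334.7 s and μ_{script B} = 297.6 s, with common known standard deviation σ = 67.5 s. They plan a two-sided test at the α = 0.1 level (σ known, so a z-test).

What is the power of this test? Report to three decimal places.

Power ≈ 0.871

Standardized effect: d = |μ_{script A} − μ_{script B}| / σ = |334.7 − 297.6| / 67.5 = 0.5496
Noncentrality parameter: δ = d·√(n/2) = 0.5496 × √(51/2) = 2.7755
Critical value for a two-sided test at α = 0.1: z_{α/2} = 1.645.
Power = Φ(δ − 1.645) + Φ(−δ − 1.645) = Φ(1.131) + Φ(-4.420) = 0.8709 + 0.0000 = 0.8709.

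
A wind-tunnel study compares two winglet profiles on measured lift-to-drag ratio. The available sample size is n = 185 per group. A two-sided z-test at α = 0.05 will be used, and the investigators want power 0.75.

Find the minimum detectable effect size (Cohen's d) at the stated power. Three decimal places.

Need Φ(δ − 1.960) = 0.75, so δ = 1.960 + 0.674 = 2.634.
(Lower-tail contribution to power is negligible for δ > 0.)
δ = d·√(n/2) ⇒ d = δ/√(n/2) = 2.634/√(185/2) = 0.2739.

d ≈ 0.274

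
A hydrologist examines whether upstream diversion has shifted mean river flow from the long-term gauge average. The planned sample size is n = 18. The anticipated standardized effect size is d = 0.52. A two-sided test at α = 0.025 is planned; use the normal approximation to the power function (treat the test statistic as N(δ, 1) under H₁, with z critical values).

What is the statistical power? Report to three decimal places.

Power ≈ 0.486

Noncentrality parameter: δ = d·√n = 0.52 × √18 = 2.2062
Two-sided α = 0.025 → critical value z_{0.0125} = 2.241.
Power = Φ(δ − 2.241) + Φ(−δ − 2.241) = Φ(-0.035) + Φ(-4.448) = 0.4859 + 0.0000 = 0.4860.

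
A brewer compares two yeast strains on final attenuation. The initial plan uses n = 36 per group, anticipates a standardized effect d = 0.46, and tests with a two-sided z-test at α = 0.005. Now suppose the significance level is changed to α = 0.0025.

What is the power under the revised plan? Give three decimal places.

δ = d·√(n/2) = 0.46 × √(36/2) = 1.9516 (unchanged). New critical value: z_{0.0013} = 3.023.
Revised power = Φ(δ − 3.023) + Φ(−δ − 3.023) = Φ(-1.072) + Φ(-4.975) = 0.1419 + 0.0000 = 0.1419.

Power ≈ 0.142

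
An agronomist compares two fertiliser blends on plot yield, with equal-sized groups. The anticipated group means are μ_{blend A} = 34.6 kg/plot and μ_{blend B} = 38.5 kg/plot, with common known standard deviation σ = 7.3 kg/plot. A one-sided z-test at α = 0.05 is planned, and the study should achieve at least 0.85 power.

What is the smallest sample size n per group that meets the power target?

Standardized effect: d = |μ_{blend A} − μ_{blend B}| / σ = |34.6 − 38.5| / 7.3 = 0.5342
For power 0.85 need Φ(δ − z_{0.05}) = 0.85, so δ = z_{0.05} + z_{0.15} = 1.645 + 1.036 = 2.681.
δ = d·√(n/2) ⇒ n = 2(δ/d)² = 2 × (2.681 / 0.5342)² = 50.38.
Round up to the next whole unit.

n = 51 per group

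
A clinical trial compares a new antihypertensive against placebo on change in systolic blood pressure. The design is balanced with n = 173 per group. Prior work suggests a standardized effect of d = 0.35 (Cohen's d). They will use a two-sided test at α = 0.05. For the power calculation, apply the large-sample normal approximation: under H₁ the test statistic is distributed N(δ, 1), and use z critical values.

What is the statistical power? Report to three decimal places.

Noncentrality parameter: δ = d·√(n/2) = 0.35 × √(173/2) = 3.2552
Two-sided α = 0.05 → critical value z_{0.025} = 1.960.
Power = Φ(δ − 1.960) + Φ(−δ − 1.960) = Φ(1.295) + Φ(-5.215) = 0.9024 + 0.0000 = 0.9024.

Power ≈ 0.902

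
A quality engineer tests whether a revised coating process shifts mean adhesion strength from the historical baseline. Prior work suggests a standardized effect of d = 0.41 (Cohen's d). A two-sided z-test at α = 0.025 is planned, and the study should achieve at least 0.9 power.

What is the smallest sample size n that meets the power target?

For power 0.9 need Φ(δ − z_{0.0125}) = 0.9, so δ = z_{0.0125} + z_{0.10} = 2.241 + 1.282 = 3.523.
(Ignoring the negligible lower-tail rejection probability gives the usual closed-form inversion.)
δ = d·√n ⇒ n = (δ/d)² = (3.523 / 0.41)² = 73.83.
Round up to the next whole unit.

n = 74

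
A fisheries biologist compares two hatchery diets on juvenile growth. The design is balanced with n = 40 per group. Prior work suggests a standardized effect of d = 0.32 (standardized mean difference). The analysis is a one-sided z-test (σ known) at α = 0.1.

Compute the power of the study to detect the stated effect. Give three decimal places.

Noncentrality parameter: δ = d·√(n/2) = 0.32 × √(40/2) = 1.4311
Critical value for a one-sided test at α = 0.1: z_α = 1.282.
Power = P(Z > 1.282 − δ) = Φ(0.150) = 0.5594.

Power ≈ 0.559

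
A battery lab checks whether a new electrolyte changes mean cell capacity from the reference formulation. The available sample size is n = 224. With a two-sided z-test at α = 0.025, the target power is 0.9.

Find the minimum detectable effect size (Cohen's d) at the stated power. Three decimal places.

d ≈ 0.235

Need Φ(δ − 2.241) = 0.9, so δ = 2.241 + 1.282 = 3.523.
(The second rejection-region term Φ(−δ − z_{α/2}) is negligible and dropped.)
δ = d·√n ⇒ d = δ/√n = 3.523/√224 = 0.2354.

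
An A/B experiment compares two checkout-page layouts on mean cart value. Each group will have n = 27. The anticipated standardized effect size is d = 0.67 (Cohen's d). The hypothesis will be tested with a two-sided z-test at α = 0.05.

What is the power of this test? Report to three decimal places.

Noncentrality parameter: δ = d·√(n/2) = 0.67 × √(27/2) = 2.4617
Two-sided α = 0.05 → critical value z_{0.025} = 1.960.
Power = Φ(δ − 1.960) + Φ(−δ − 1.960) = Φ(0.502) + Φ(-4.422) = 0.6921 + 0.0000 = 0.6921.

Power ≈ 0.692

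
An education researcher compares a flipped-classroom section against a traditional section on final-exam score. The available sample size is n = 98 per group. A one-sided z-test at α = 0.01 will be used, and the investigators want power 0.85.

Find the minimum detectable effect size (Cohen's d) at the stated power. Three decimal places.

d ≈ 0.480

Need Φ(δ − 2.326) = 0.85, so δ = 2.326 + 1.036 = 3.363.
δ = d·√(n/2) ⇒ d = δ/√(n/2) = 3.363/√(98/2) = 0.4804.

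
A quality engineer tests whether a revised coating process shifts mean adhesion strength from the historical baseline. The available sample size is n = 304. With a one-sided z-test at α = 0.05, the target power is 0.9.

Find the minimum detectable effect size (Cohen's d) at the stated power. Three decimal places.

d ≈ 0.168

Need Φ(δ − 1.645) = 0.9, so δ = 1.645 + 1.282 = 2.926.
δ = d·√n ⇒ d = δ/√n = 2.926/√304 = 0.1678.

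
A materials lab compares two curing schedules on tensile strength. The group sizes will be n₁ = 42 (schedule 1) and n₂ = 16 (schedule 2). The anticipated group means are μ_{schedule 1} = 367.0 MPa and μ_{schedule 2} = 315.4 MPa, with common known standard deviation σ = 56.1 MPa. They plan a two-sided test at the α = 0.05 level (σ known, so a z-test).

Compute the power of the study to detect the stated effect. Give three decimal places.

Power ≈ 0.879

Standardized effect: d = |μ_{schedule 1} − μ_{schedule 2}| / σ = |367.0 − 315.4| / 56.1 = 0.9198
Noncentrality parameter: δ = d / √(1/n₁ + 1/n₂) = 0.9198 / √(1/42 + 1/16) = 3.1308
Critical value for a two-sided test at α = 0.05: z_{α/2} = 1.960.
Power = Φ(δ − 1.960) + Φ(−δ − 1.960) = Φ(1.171) + Φ(-5.091) = 0.8792 + 0.0000 = 0.8792.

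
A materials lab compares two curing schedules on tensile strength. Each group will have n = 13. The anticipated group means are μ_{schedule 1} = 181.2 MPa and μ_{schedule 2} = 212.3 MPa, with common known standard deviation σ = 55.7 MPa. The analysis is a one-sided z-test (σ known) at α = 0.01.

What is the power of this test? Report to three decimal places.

Standardized effect: d = |μ_{schedule 1} − μ_{schedule 2}| / σ = |181.2 − 212.3| / 55.7 = 0.5583
Noncentrality parameter: δ = d·√(n/2) = 0.5583 × √(13/2) = 1.4235
One-sided α = 0.01 → critical value z_{0.01} = 2.326.
Power = P(Z > 2.326 − δ) = Φ(-0.903) = 0.1833.

Power ≈ 0.183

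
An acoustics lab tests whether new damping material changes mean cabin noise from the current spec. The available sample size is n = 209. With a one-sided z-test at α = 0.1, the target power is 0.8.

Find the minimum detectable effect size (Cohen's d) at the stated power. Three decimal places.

Required noncentrality: δ = z_{0.1} + z_{0.20} = 1.282 + 0.842 = 2.123.
δ = d·√n ⇒ d = δ/√n = 2.123/√209 = 0.1469.

d ≈ 0.147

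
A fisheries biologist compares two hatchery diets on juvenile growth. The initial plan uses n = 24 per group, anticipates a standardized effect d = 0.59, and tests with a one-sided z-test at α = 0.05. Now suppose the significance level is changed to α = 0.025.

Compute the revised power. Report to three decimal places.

δ = d·√(n/2) = 0.59 × √(24/2) = 2.0438 (unchanged). New critical value: z_{0.025} = 1.960.
Revised power = P(Z > 1.960 − δ) = Φ(0.084) = 0.5334.

Power ≈ 0.533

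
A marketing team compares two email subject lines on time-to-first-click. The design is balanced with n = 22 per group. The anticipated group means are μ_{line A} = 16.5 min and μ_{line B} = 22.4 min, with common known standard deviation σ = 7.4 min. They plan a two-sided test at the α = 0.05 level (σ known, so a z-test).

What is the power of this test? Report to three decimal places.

Standardized effect: d = |μ_{line A} − μ_{line B}| / σ = |16.5 − 22.4| / 7.4 = 0.7973
Noncentrality parameter: δ = d·√(n/2) = 0.7973 × √(22/2) = 2.6443
Critical value for a two-sided test at α = 0.05: z_{α/2} = 1.960.
Power = Φ(δ − 1.960) + Φ(−δ − 1.960) = Φ(0.684) + Φ(-4.604) = 0.7531 + 0.0000 = 0.7531.

Power ≈ 0.753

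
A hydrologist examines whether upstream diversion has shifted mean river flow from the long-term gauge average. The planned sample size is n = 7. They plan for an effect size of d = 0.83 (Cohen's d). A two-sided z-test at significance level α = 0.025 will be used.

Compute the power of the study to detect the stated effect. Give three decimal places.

Power ≈ 0.482

Noncentrality parameter: δ = d·√n = 0.83 × √7 = 2.1960
Critical value for a two-sided test at α = 0.025: z_{α/2} = 2.241.
Power = Φ(δ − 2.241) + Φ(−δ − 2.241) = Φ(-0.045) + Φ(-4.437) = 0.4819 + 0.0000 = 0.4819.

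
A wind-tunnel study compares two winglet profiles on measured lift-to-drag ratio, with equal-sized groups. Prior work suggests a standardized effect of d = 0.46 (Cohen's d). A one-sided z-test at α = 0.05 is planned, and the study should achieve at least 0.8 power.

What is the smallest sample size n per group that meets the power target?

For power 0.8 need Φ(δ − z_{0.05}) = 0.8, so δ = z_{0.05} + z_{0.20} = 1.645 + 0.842 = 2.486.
δ = d·√(n/2) ⇒ n = 2(δ/d)² = 2 × (2.486 / 0.46)² = 58.44.
Round up to the next whole unit.

n = 59 per group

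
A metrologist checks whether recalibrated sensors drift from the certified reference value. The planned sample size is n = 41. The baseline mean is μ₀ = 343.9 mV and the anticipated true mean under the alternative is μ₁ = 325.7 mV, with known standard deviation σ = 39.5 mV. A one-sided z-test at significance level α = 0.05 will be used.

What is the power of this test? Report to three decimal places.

Power ≈ 0.904

Standardized effect: d = |μ₁ − μ₀| / σ = |325.7 − 343.9| / 39.5 = 0.4608
Noncentrality parameter: δ = d·√n = 0.4608 × √41 = 2.9503
One-sided α = 0.05 → critical value z_{0.05} = 1.645.
Power = Φ(δ − 1.645) = Φ(1.305) = 0.9041.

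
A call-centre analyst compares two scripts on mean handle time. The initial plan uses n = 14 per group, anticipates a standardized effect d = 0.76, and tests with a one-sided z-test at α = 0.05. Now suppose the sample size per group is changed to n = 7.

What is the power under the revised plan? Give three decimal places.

With n = 7 per group: δ = d·√(n/2) = 0.76 × √(7/2) = 1.4218. Critical value z_{0.05} = 1.645.
Revised power = Φ(δ − 1.645) = Φ(-0.223) = 0.4118.

Power ≈ 0.412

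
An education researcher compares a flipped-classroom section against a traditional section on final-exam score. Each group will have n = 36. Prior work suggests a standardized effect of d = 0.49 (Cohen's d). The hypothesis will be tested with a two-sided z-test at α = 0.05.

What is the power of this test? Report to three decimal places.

Power ≈ 0.547

Noncentrality parameter: δ = d·√(n/2) = 0.49 × √(36/2) = 2.0789
Critical value for a two-sided test at α = 0.05: z_{α/2} = 1.960.
Power = Φ(δ − 1.960) + Φ(−δ − 1.960) = Φ(0.119) + Φ(-4.039) = 0.5473 + 0.0000 = 0.5474.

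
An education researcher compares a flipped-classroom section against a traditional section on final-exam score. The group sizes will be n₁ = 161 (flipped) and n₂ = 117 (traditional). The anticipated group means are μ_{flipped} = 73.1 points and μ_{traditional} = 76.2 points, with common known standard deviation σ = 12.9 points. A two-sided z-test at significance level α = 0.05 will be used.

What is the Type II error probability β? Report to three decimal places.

Standardized effect: d = |μ_{flipped} − μ_{traditional}| / σ = |73.1 − 76.2| / 12.9 = 0.2403
Noncentrality parameter: δ = d / √(1/n₁ + 1/n₂) = 0.2403 / √(1/161 + 1/117) = 1.9781
Critical value for a two-sided test at α = 0.05: z_{α/2} = 1.960.
Power = Φ(δ − 1.960) + Φ(−δ − 1.960) = Φ(0.018) + Φ(-3.938) = 0.5072 + 0.0000 = 0.5073.
Type II error: β = 1 − power = 1 − 0.5073 = 0.4927.

β ≈ 0.493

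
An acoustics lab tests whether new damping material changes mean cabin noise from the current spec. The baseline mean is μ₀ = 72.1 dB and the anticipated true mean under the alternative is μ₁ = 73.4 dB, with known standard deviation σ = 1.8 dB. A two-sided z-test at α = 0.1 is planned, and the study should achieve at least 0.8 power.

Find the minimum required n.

Standardized effect: d = |μ₁ − μ₀| / σ = |73.4 − 72.1| / 1.8 = 0.7222
For power 0.8 need Φ(δ − z_{0.05}) = 0.8, so δ = z_{0.05} + z_{0.20} = 1.645 + 0.842 = 2.486.
(For δ > 0 the lower-tail rejection region contributes negligibly to power, so the one-term inversion is standard.)
δ = d·√n ⇒ n = (δ/d)² = (2.486 / 0.7222)² = 11.85.
Rounding up, n = 12.

n = 12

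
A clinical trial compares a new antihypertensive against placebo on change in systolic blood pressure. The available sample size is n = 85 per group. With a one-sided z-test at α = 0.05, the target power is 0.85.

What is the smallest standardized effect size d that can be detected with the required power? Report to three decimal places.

d ≈ 0.411

Need Φ(δ − 1.645) = 0.85, so δ = 1.645 + 1.036 = 2.681.
δ = d·√(n/2) ⇒ d = δ/√(n/2) = 2.681/√(85/2) = 0.4113.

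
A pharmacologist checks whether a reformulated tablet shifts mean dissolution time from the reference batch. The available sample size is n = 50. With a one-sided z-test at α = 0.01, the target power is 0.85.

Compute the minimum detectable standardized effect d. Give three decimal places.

Need Φ(δ − 2.326) = 0.85, so δ = 2.326 + 1.036 = 3.363.
δ = d·√n ⇒ d = δ/√n = 3.363/√50 = 0.4756.

d ≈ 0.476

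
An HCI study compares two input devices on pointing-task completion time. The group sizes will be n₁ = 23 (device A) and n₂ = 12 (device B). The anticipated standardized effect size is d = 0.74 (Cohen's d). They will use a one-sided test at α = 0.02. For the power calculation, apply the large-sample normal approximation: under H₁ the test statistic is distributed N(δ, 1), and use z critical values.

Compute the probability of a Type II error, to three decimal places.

β ≈ 0.490

Noncentrality parameter: δ = d / √(1/n₁ + 1/n₂) = 0.74 / √(1/23 + 1/12) = 2.0780
One-sided α = 0.02 → critical value z_{0.02} = 2.054.
Power = Φ(δ − 2.054) = Φ(0.024) = 0.5097.
Type II error: β = 1 − power = 1 − 0.5097 = 0.4903.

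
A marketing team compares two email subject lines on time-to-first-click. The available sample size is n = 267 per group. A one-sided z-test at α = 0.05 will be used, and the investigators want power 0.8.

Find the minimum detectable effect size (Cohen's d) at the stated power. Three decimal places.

Need Φ(δ − 1.645) = 0.8, so δ = 1.645 + 0.842 = 2.486.
δ = d·√(n/2) ⇒ d = δ/√(n/2) = 2.486/√(267/2) = 0.2152.

d ≈ 0.215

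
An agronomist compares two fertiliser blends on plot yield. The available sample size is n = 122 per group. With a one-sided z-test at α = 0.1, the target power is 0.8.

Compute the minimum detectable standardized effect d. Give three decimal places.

d ≈ 0.272

Required noncentrality: δ = z_{0.1} + z_{0.20} = 1.282 + 0.842 = 2.123.
δ = d·√(n/2) ⇒ d = δ/√(n/2) = 2.123/√(122/2) = 0.2718.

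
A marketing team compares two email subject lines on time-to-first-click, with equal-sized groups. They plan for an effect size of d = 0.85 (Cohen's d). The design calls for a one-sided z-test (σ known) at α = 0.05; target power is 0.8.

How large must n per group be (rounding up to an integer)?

For power 0.8 need Φ(δ − z_{0.05}) = 0.8, so δ = z_{0.05} + z_{0.20} = 1.645 + 0.842 = 2.486.
δ = d·√(n/2) ⇒ n = 2(δ/d)² = 2 × (2.486 / 0.85)² = 17.11.
Rounding up, n = 18 per group.

n = 18 per group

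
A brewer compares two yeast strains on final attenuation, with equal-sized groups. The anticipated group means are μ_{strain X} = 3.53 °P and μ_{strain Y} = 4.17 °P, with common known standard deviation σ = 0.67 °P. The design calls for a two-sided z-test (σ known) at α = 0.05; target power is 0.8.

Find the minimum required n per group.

Standardized effect: d = |μ_{strain X} − μ_{strain Y}| / σ = |3.53 − 4.17| / 0.67 = 0.9552
For power 0.8 need Φ(δ − z_{0.025}) = 0.8, so δ = z_{0.025} + z_{0.20} = 1.960 + 0.842 = 2.802.
(For δ > 0 the lower-tail rejection region contributes negligibly to power, so the one-term inversion is standard.)
δ = d·√(n/2) ⇒ n = 2(δ/d)² = 2 × (2.802 / 0.9552)² = 17.20.
Round up to the next whole unit.

n = 18 per group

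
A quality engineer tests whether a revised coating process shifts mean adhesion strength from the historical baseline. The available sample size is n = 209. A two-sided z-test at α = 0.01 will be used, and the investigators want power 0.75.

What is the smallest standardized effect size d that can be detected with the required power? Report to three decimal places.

Need Φ(δ − 2.576) = 0.75, so δ = 2.576 + 0.674 = 3.250.
(Lower-tail contribution to power is negligible for δ > 0.)
δ = d·√n ⇒ d = δ/√n = 3.250/√209 = 0.2248.

d ≈ 0.225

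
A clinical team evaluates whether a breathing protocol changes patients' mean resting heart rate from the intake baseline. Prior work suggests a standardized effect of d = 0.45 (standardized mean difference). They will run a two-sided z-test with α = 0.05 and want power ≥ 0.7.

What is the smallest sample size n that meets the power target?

n = 31

Set Φ(δ − 1.960) = 0.7; then δ − 1.960 = Φ⁻¹(0.7) = 0.524, giving δ = 2.484.
(For δ > 0 the lower-tail rejection region contributes negligibly to power, so the one-term inversion is standard.)
δ = d·√n ⇒ n = (δ/d)² = (2.484 / 0.45)² = 30.48.
Round up to the next whole unit.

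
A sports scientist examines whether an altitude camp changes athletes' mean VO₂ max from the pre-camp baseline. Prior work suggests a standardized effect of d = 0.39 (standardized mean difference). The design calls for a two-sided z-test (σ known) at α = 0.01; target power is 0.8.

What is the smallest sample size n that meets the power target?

n = 77

For power 0.8 need Φ(δ − z_{0.005}) = 0.8, so δ = z_{0.005} + z_{0.20} = 2.576 + 0.842 = 3.417.
(Ignoring the negligible lower-tail rejection probability gives the usual closed-form inversion.)
δ = d·√n ⇒ n = (δ/d)² = (3.417 / 0.39)² = 76.78.
Rounding up, n = 77.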